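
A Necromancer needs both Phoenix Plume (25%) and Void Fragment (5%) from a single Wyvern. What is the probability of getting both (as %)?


For independent events, P(both) = P(A) * P(B)
= 25% * 5%
= 125 / 100 %
= 1.25%

1.25%


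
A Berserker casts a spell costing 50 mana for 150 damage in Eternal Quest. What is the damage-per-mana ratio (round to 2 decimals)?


Efficiency = damage / mana
= 150 / 50
= 3.00

3.00 dmg/mana


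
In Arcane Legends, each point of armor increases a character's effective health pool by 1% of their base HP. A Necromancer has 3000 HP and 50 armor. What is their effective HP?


EHP = 3000 * (1 + 50/100)
= 3000 * (1 + 0.5)
= 3000 * 1.5
= 4500.0

4500.0 EHP


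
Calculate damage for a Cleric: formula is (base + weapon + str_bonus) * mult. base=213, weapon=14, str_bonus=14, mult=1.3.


Sum base + weapon + str = 213 + 14 + 14 = 241
Multiply by 1.3:
241 * 1.3 = 313.3

313.3 damage


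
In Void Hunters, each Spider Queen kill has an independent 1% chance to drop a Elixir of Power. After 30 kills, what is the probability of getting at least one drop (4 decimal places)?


P(at least one) = 1 - P(none) = 1 - (1-p)^n
p = 1/100 = 0.01
1 - p = 0.99
(1 - p)^30 = 0.99^30 = 0.739700
P(at least one) = 1 - 0.739700 = 0.2603

0.2603


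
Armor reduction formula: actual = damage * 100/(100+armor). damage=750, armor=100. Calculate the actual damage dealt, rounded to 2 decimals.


actual = 750 * 100 / (100 + 100)
= 750 * 100 / 200
= 75000 / 200
= 375.00

375.00 damage


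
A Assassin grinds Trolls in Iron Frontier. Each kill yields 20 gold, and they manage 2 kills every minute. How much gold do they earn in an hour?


Gold per minute = 20 * 2 = 40
Gold per hour = 40 * 60 = 2400

2400 gold/hour


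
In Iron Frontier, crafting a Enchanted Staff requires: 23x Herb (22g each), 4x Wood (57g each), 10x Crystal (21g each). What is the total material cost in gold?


Cost breakdown:
  Herb: 23 * 22 = 506
  Wood: 4 * 57 = 228
  Crystal: 10 * 21 = 210
Total = 506 + 228 + 210 = 944

944 gold


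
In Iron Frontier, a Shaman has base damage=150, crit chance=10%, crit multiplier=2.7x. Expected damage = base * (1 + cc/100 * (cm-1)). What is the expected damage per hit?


E[dmg] = base * (1 + crit_chance * (crit_mult - 1))
cc as decimal = 10/100 = 0.1
cm - 1 = 2.7 - 1 = 1.7
Bonus factor = 0.1 * 1.7 = 0.17
Total multiplier = 1 + 0.17 = 1.17
Expected damage = 150 * 1.17 = 175.50

175.50 damage


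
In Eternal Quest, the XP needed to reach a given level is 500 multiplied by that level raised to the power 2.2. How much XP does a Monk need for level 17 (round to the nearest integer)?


XP = 500 * level^2.2
Substitute level = 17:
XP = 500 * 17^2.2
= 500 * 509.3164
= 254658

254658 XP


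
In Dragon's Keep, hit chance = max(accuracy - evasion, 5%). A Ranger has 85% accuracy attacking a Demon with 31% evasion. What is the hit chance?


accuracy - evasion = 85 - 31 = 54
Apply floor: max(54, 5) = 54
Hit chance = 54%

54%


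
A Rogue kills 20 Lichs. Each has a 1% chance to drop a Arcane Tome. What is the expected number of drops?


Expected drops = kills * (drop_rate / 100)
= 20 * (1 / 100)
= 20 * 0.01
= 0.2

0.2 drops


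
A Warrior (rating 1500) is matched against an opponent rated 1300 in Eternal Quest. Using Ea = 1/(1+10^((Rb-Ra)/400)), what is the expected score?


Elo expected score: Ea = 1/(1 + 10^((Rb-Ra)/400))
Rb - Ra = 1300 - 1500 = -200
(Rb-Ra)/400 = -200/400 = -0.5
10^-0.5 = 0.316228
Ea = 1/(1 + 0.316228) = 1/1.316228 = 0.7597

0.7597


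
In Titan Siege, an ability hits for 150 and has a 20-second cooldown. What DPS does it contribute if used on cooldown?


DPS = damage / cooldown
= 150 / 20
= 7.50

7.50 DPS


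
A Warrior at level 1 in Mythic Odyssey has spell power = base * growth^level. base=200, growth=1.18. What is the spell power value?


value = base * growth^level
= 200 * 1.18^1
= 200 * 1.18
= 236.00

236.00 spell power


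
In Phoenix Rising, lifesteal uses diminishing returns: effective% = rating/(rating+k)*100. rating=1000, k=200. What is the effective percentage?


effective% = rating / (rating + k) * 100
= 1000 / (1000 + 200) * 100
= 1000 / 1200 * 100
= 0.833333 * 100
= 83.33%

83.33%


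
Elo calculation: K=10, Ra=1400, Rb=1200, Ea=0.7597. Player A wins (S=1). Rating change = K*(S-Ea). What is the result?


Elo update: delta = K * (S - Ea), where S = 1 (wins)
S - Ea = 1 - 0.7597 = 0.2403
Rating change = 10 * 0.2403
= 2.40

2.40 rating points


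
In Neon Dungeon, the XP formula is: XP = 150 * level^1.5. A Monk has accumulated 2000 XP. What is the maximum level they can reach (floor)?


XP = 150 * level^1.5, so level = (XP / 150)^(1/1.5)
= (2000 / 150)^(1/1.5)
= 13.3333^0.6667
= 5.6229
Floor: level = 5

level 5


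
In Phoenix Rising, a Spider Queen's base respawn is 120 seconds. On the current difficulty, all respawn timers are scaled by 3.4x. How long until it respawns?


Respawn time = base * multiplier
= 120 * 3.4
= 408.0 seconds

408.0 seconds


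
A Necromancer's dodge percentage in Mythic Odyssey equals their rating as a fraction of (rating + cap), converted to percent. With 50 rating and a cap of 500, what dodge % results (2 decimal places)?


dodge% = 50 / (50 + 500) * 100
= 50 / 550 * 100
= 0.090909 * 100
= 9.09%

9.09%


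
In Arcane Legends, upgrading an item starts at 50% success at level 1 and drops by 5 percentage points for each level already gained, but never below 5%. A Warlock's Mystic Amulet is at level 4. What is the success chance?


raw_rate = 50 - 5 * (4 - 1)
= 50 - 5 * 3
= 50 - 15
= 35
Apply floor: max(35, 5) = 35%

35%


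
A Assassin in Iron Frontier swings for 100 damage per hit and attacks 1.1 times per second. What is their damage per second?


DPS = damage * attack_speed
= 100 * 1.1
= 110.0

110.0 DPS


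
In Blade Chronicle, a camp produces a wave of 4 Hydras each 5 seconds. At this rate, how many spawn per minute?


Spawns per minute = count * (60 / interval)
= 4 * (60 / 5)
= 4 * 12.0
= 48.0

48.0 per minute


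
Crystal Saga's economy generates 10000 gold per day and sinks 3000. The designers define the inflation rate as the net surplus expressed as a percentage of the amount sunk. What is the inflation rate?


Net gold = 10000 - 3000 = 7000
Inflation rate = net / sunk * 100 = 7000 / 3000 * 100
= 2.333333 * 100
= 233.33%

233.33%


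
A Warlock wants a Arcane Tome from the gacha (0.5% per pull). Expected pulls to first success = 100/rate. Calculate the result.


Expected pulls for a geometric distribution = 1/p = 100 / rate%
= 100 / 0.5
= 200.0

200.0 pulls


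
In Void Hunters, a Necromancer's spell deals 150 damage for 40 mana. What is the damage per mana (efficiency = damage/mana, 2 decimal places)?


Efficiency = damage / mana
= 150 / 40
= 3.75

3.75 dmg/mana


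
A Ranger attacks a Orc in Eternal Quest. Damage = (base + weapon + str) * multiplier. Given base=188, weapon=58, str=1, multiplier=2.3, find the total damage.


Sum base + weapon + str = 188 + 58 + 1 = 247
Multiply by 2.3:
247 * 2.3 = 568.1

568.1 damage


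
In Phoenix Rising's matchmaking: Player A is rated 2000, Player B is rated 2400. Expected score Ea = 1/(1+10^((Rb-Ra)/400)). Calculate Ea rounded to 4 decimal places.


Elo expected score: Ea = 1/(1 + 10^((Rb-Ra)/400))
Rb - Ra = 2400 - 2000 = 400
(Rb-Ra)/400 = 400/400 = 1.0
10^1.0 = 10.0
Ea = 1/(1 + 10.0) = 1/11.0 = 0.0909

0.0909


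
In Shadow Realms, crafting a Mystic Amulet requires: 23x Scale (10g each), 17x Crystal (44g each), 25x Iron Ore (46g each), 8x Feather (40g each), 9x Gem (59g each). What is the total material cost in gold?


Cost breakdown:
  Scale: 23 * 10 = 230
  Crystal: 17 * 44 = 748
  Iron Ore: 25 * 46 = 1150
  Feather: 8 * 40 = 320
  Gem: 9 * 59 = 531
Total = 230 + 748 + 1150 + 320 + 531 = 2979

2979 gold


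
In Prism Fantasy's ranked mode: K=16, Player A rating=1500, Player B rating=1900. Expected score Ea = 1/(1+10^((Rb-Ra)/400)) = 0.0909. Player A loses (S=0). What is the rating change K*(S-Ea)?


Elo update: delta = K * (S - Ea), where S = 0 (loses)
S - Ea = 0 - 0.0909 = -0.0909
Rating change = 16 * -0.0909
= -1.45

-1.45 rating points


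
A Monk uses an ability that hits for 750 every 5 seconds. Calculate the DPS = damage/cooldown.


DPS = damage / cooldown
= 750 / 5
= 150.00

150.00 DPS


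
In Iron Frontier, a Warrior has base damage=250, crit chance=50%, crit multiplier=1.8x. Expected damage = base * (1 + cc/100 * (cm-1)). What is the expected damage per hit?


E[dmg] = base * (1 + crit_chance * (crit_mult - 1))
cc as decimal = 50/100 = 0.5
cm - 1 = 1.8 - 1 = 0.8
Bonus factor = 0.5 * 0.8 = 0.4
Total multiplier = 1 + 0.4 = 1.4
Expected damage = 250 * 1.4 = 350.00

350.00 damage


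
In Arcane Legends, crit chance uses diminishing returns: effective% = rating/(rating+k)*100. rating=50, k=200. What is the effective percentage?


effective% = rating / (rating + k) * 100
= 50 / (50 + 200) * 100
= 50 / 250 * 100
= 0.2 * 100
= 20.00%

20.00%


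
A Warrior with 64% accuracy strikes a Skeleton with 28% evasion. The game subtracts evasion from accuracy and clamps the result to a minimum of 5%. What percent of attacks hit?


accuracy - evasion = 64 - 28 = 36
Apply floor: max(36, 5) = 36
Hit chance = 36%

36%


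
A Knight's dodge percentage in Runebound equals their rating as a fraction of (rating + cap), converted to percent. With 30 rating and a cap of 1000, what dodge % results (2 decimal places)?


dodge% = 30 / (30 + 1000) * 100
= 30 / 1030 * 100
= 0.029126 * 100
= 2.91%

2.91%


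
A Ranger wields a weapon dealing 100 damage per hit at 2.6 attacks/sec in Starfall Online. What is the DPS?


DPS = damage * attack_speed
= 100 * 2.6
= 260.0

260.0 DPS


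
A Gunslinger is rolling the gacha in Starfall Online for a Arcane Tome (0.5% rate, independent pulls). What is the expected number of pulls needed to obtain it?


Expected pulls for a geometric distribution = 1/p = 100 / rate%
= 100 / 0.5
= 200.0

200.0 pulls


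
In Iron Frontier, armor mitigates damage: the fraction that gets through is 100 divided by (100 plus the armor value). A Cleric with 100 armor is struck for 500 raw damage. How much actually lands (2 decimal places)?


actual = 500 * 100 / (100 + 100)
= 500 * 100 / 200
= 50000 / 200
= 250.00

250.00 damage


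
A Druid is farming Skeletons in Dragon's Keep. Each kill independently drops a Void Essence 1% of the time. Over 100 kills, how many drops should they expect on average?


Expected drops = kills * (drop_rate / 100)
= 100 * (1 / 100)
= 100 * 0.01
= 1.0

1.0 drops


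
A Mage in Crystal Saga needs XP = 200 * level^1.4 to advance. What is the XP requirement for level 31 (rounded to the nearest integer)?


XP = 200 * level^1.4
Substitute level = 31:
XP = 200 * 31^1.4
= 200 * 122.4352
= 24487

24487 XP


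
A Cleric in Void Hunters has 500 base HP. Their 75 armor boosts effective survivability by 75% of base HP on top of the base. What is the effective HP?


EHP = 500 * (1 + 75/100)
= 500 * (1 + 0.75)
= 500 * 1.75
= 875.0

875.0 EHP


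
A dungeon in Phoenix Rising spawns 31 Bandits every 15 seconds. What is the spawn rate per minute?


Spawns per minute = count * (60 / interval)
= 31 * (60 / 15)
= 31 * 4.0
= 124.0

124.0 per minute


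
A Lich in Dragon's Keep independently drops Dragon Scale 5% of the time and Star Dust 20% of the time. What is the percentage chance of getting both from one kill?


For independent events, P(both) = P(A) * P(B)
= 5% * 20%
= 100 / 100 %
= 1.0%

1.0%


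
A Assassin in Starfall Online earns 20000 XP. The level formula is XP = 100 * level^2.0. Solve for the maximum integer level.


XP = 100 * level^2.0, so level = (XP / 100)^(1/2.0)
= (20000 / 100)^(1/2.0)
= 200.0^0.5
= 14.1421
Floor: level = 14

level 14


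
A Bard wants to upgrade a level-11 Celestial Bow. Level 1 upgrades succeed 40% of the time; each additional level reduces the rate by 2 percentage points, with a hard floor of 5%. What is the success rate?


raw_rate = 40 - 2 * (11 - 1)
= 40 - 2 * 10
= 40 - 20
= 20
Apply floor: max(20, 5) = 20%

20%


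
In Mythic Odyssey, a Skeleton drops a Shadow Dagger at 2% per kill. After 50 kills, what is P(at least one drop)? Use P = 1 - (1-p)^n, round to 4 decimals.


P(at least one) = 1 - P(none) = 1 - (1-p)^n
p = 2/100 = 0.02
1 - p = 0.98
(1 - p)^50 = 0.98^50 = 0.364170
P(at least one) = 1 - 0.364170 = 0.6358

0.6358


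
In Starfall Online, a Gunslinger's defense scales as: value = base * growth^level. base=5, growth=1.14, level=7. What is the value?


value = base * growth^level
= 5 * 1.14^7
= 5 * 2.502269
= 12.51

12.51 defense


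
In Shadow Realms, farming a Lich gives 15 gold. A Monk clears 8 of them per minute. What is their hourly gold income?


Gold per minute = 15 * 8 = 120
Gold per hour = 120 * 60 = 7200

7200 gold/hour


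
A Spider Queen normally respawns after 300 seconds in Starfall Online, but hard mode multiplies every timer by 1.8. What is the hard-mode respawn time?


Respawn time = base * multiplier
= 300 * 1.8
= 540.0 seconds

540.0 seconds


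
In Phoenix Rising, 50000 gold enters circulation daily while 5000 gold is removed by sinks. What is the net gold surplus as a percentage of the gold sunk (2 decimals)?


Net gold = 50000 - 5000 = 45000
Inflation rate = net / sunk * 100 = 45000 / 5000 * 100
= 9.0 * 100
= 900.00%

900.00%


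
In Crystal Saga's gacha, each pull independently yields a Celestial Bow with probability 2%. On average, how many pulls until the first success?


Expected pulls for a geometric distribution = 1/p = 100 / rate%
= 100 / 2
= 50.0

50.0 pulls


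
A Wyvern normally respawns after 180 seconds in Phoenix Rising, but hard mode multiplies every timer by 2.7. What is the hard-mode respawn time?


Respawn time = base * multiplier
= 180 * 2.7
= 486.0 seconds

486.0 seconds


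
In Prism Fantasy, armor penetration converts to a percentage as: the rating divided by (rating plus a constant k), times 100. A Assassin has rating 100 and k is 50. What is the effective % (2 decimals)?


effective% = rating / (rating + k) * 100
= 100 / (100 + 50) * 100
= 100 / 150 * 100
= 0.666667 * 100
= 66.67%

66.67%


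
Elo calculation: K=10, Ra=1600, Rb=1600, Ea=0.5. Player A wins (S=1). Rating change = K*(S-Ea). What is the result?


Elo update: delta = K * (S - Ea), where S = 1 (wins)
S - Ea = 1 - 0.5 = 0.5
Rating change = 10 * 0.5
= 5.00

5.00 rating points


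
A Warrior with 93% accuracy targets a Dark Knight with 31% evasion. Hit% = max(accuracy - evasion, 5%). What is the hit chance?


accuracy - evasion = 93 - 31 = 62
Apply floor: max(62, 5) = 62
Hit chance = 62%

62%


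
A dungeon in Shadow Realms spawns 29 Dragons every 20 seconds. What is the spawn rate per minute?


Spawns per minute = count * (60 / interval)
= 29 * (60 / 20)
= 29 * 3.0
= 87.0

87.0 per minute


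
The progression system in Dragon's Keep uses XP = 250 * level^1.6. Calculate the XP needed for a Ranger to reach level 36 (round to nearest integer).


XP = 250 * level^1.6
Substitute level = 36:
XP = 250 * 36^1.6
= 250 * 309.0893
= 77272

77272 XP


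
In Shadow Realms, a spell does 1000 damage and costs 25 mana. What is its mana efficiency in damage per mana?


Efficiency = damage / mana
= 1000 / 25
= 40.00

40.00 dmg/mana


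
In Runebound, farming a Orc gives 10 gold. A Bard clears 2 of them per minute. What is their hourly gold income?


Gold per minute = 10 * 2 = 20
Gold per hour = 20 * 60 = 1200

1200 gold/hour


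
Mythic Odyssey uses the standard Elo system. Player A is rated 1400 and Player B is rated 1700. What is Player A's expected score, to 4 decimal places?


Elo expected score: Ea = 1/(1 + 10^((Rb-Ra)/400))
Rb - Ra = 1700 - 1400 = 300
(Rb-Ra)/400 = 300/400 = 0.75
10^0.75 = 5.623413
Ea = 1/(1 + 5.623413) = 1/6.623413 = 0.1510

0.1510


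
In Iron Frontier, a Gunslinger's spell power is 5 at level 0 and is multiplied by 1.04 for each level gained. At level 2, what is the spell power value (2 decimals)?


value = base * growth^level
= 5 * 1.04^2
= 5 * 1.0816
= 5.41

5.41 spell power


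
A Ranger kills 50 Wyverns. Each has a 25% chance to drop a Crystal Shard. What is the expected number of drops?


Expected drops = kills * (drop_rate / 100)
= 50 * (25 / 100)
= 50 * 0.25
= 12.5

12.5 drops


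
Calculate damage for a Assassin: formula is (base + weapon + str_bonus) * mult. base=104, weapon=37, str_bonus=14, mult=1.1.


Sum base + weapon + str = 104 + 37 + 14 = 155
Multiply by 1.1:
155 * 1.1 = 170.5

170.5 damage


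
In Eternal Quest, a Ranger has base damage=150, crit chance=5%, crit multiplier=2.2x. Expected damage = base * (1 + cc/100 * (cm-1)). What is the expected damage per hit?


E[dmg] = base * (1 + crit_chance * (crit_mult - 1))
cc as decimal = 5/100 = 0.05
cm - 1 = 2.2 - 1 = 1.2
Bonus factor = 0.05 * 1.2 = 0.06
Total multiplier = 1 + 0.06 = 1.06
Expected damage = 150 * 1.06 = 159.00

159.00 damage


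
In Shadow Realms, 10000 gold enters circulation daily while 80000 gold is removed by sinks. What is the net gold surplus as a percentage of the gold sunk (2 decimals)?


Net gold = 10000 - 80000 = -70000
Inflation rate = net / sunk * 100 = -70000 / 80000 * 100
= -0.875 * 100
= -87.50%

-87.50%


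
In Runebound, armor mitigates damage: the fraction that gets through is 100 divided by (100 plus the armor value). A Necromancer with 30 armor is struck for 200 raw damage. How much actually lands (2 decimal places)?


actual = 200 * 100 / (100 + 30)
= 200 * 100 / 130
= 20000 / 130
= 153.85

153.85 damage


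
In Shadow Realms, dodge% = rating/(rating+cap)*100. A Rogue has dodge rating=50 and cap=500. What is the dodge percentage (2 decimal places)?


dodge% = 50 / (50 + 500) * 100
= 50 / 550 * 100
= 0.090909 * 100
= 9.09%

9.09%


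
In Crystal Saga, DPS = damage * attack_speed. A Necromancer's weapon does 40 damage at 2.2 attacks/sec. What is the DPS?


DPS = damage * attack_speed
= 40 * 2.2
= 88.0

88.0 DPS


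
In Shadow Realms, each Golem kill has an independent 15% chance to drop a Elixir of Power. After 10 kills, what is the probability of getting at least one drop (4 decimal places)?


P(at least one) = 1 - P(none) = 1 - (1-p)^n
p = 15/100 = 0.15
1 - p = 0.85
(1 - p)^10 = 0.85^10 = 0.196874
P(at least one) = 1 - 0.196874 = 0.8031

0.8031


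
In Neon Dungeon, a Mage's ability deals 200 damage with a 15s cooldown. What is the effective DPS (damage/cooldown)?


DPS = damage / cooldown
= 200 / 15
= 13.33

13.33 DPS


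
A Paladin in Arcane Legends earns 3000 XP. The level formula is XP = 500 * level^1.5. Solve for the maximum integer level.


XP = 500 * level^1.5, so level = (XP / 500)^(1/1.5)
= (3000 / 500)^(1/1.5)
= 6.0^0.6667
= 3.3019
Floor: level = 3

level 3


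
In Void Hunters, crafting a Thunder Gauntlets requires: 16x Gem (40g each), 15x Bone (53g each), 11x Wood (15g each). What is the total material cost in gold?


Cost breakdown:
  Gem: 16 * 40 = 640
  Bone: 15 * 53 = 795
  Wood: 11 * 15 = 165
Total = 640 + 795 + 165 = 1600

1600 gold


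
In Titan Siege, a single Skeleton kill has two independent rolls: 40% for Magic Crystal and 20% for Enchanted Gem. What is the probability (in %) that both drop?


For independent events, P(both) = P(A) * P(B)
= 40% * 20%
= 800 / 100 %
= 8.0%

8.0%


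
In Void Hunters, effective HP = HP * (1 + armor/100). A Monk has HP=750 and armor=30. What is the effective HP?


EHP = 750 * (1 + 30/100)
= 750 * (1 + 0.3)
= 750 * 1.3
= 975.0

975.0 EHP


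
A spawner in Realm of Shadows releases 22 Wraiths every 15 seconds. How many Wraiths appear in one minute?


Spawns per minute = count * (60 / interval)
= 22 * (60 / 15)
= 22 * 4.0
= 88.0

88.0 per minute


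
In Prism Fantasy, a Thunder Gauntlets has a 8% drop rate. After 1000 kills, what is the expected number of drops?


Expected drops = kills * (drop_rate / 100)
= 1000 * (8 / 100)
= 1000 * 0.08
= 80.0

80.0 drops


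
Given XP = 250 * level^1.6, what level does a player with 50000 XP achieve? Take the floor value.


XP = 250 * level^1.6, so level = (XP / 250)^(1/1.6)
= (50000 / 250)^(1/1.6)
= 200.0^0.625
= 27.4248
Floor: level = 27

level 27


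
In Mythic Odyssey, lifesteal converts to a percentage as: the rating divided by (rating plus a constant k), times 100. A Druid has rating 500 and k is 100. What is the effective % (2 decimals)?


effective% = rating / (rating + k) * 100
= 500 / (500 + 100) * 100
= 500 / 600 * 100
= 0.833333 * 100
= 83.33%

83.33%


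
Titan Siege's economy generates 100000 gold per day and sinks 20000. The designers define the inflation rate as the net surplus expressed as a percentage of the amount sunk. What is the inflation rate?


Net gold = 100000 - 20000 = 80000
Inflation rate = net / sunk * 100 = 80000 / 20000 * 100
= 4.0 * 100
= 400.00%

400.00%


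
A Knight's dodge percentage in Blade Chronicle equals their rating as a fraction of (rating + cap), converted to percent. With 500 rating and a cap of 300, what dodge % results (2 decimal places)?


dodge% = 500 / (500 + 300) * 100
= 500 / 800 * 100
= 0.625 * 100
= 62.50%

62.50%


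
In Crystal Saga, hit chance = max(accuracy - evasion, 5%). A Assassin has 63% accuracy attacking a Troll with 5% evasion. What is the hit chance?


accuracy - evasion = 63 - 5 = 58
Apply floor: max(58, 5) = 58
Hit chance = 58%

58%


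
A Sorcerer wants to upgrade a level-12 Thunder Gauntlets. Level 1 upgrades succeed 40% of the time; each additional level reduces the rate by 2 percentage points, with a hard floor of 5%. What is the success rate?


raw_rate = 40 - 2 * (12 - 1)
= 40 - 2 * 11
= 40 - 22
= 18
Apply floor: max(18, 5) = 18%

18%


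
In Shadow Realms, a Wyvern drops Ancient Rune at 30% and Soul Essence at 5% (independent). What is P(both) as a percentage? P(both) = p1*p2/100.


For independent events, P(both) = P(A) * P(B)
= 30% * 5%
= 150 / 100 %
= 1.5%

1.5%


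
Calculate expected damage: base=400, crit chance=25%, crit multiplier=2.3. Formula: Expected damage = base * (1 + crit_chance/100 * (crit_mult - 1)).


E[dmg] = base * (1 + crit_chance * (crit_mult - 1))
cc as decimal = 25/100 = 0.25
cm - 1 = 2.3 - 1 = 1.3
Bonus factor = 0.25 * 1.3 = 0.325
Total multiplier = 1 + 0.325 = 1.325
Expected damage = 400 * 1.325 = 530.00

530.00 damage


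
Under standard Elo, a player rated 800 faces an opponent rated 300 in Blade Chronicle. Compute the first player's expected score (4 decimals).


Elo expected score: Ea = 1/(1 + 10^((Rb-Ra)/400))
Rb - Ra = 300 - 800 = -500
(Rb-Ra)/400 = -500/400 = -1.25
10^-1.25 = 0.056234
Ea = 1/(1 + 0.056234) = 1/1.056234 = 0.9468

0.9468


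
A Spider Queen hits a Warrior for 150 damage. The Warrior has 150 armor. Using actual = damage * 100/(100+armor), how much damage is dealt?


actual = 150 * 100 / (100 + 150)
= 150 * 100 / 250
= 15000 / 250
= 60.00

60.00 damage


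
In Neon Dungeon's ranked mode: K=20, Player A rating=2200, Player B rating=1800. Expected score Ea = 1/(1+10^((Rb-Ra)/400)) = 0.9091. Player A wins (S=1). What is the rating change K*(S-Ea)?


Elo update: delta = K * (S - Ea), where S = 1 (wins)
S - Ea = 1 - 0.9091 = 0.0909
Rating change = 20 * 0.0909
= 1.82

1.82 rating points


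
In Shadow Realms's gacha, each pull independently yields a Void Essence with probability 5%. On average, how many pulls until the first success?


Expected pulls for a geometric distribution = 1/p = 100 / rate%
= 100 / 5
= 20.0

20.0 pulls


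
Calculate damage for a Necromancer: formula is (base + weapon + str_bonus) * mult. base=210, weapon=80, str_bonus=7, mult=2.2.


Sum base + weapon + str = 210 + 80 + 7 = 297
Multiply by 2.2:
297 * 2.2 = 653.4

653.4 damage


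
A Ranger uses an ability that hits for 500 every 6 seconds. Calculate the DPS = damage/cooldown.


DPS = damage / cooldown
= 500 / 6
= 83.33

83.33 DPS


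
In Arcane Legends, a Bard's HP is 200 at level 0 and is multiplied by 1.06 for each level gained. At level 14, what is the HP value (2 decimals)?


value = base * growth^level
= 200 * 1.06^14
= 200 * 2.260904
= 452.18

452.18 HP


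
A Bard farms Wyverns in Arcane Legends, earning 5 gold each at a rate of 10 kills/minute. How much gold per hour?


Gold per minute = 5 * 10 = 50
Gold per hour = 50 * 60 = 3000

3000 gold/hour


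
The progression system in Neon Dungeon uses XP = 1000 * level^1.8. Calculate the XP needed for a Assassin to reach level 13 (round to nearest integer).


XP = 1000 * level^1.8
Substitute level = 13:
XP = 1000 * 13^1.8
= 1000 * 101.1808
= 101181

101181 XP


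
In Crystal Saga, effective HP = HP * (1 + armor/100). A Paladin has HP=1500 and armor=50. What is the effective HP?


EHP = 1500 * (1 + 50/100)
= 1500 * (1 + 0.5)
= 1500 * 1.5
= 2250.0

2250.0 EHP


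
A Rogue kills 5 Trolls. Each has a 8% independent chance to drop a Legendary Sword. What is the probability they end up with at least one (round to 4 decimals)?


P(at least one) = 1 - P(none) = 1 - (1-p)^n
p = 8/100 = 0.08
1 - p = 0.92
(1 - p)^5 = 0.92^5 = 0.659082
P(at least one) = 1 - 0.659082 = 0.3409

0.3409


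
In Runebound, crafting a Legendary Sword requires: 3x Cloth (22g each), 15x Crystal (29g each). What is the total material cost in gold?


Cost breakdown:
  Cloth: 3 * 22 = 66
  Crystal: 15 * 29 = 435
Total = 66 + 435 = 501

501 gold


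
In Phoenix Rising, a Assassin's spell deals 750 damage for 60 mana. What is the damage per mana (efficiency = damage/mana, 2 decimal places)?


Efficiency = damage / mana
= 750 / 60
= 12.50

12.50 dmg/mana


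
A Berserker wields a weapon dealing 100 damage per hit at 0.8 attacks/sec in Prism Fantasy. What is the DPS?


DPS = damage * attack_speed
= 100 * 0.8
= 80.0

80.0 DPS


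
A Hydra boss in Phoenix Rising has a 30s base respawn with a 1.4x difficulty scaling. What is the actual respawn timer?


Respawn time = base * multiplier
= 30 * 1.4
= 42.0 seconds

42.0 seconds


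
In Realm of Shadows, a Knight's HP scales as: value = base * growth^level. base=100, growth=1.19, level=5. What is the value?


value = base * growth^level
= 100 * 1.19^5
= 100 * 2.386354
= 238.64

238.64 HP


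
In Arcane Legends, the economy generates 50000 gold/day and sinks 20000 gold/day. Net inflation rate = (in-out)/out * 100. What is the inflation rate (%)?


Net gold = 50000 - 20000 = 30000
Inflation rate = net / sunk * 100 = 30000 / 20000 * 100
= 1.5 * 100
= 150.00%

150.00%


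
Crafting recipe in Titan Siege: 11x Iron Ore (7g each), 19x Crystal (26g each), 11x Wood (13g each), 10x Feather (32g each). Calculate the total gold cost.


Cost breakdown:
  Iron Ore: 11 * 7 = 77
  Crystal: 19 * 26 = 494
  Wood: 11 * 13 = 143
  Feather: 10 * 32 = 320
Total = 77 + 494 + 143 + 320 = 1034

1034 gold


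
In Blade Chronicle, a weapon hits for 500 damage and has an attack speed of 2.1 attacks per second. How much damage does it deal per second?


DPS = damage * attack_speed
= 500 * 2.1
= 1050.0

1050.0 DPS


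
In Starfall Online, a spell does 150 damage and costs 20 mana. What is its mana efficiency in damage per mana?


Efficiency = damage / mana
= 150 / 20
= 7.50

7.50 dmg/mana


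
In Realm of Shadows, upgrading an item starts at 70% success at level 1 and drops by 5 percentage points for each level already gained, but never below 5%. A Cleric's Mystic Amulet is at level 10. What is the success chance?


raw_rate = 70 - 5 * (10 - 1)
= 70 - 5 * 9
= 70 - 45
= 25
Apply floor: max(25, 5) = 25%

25%


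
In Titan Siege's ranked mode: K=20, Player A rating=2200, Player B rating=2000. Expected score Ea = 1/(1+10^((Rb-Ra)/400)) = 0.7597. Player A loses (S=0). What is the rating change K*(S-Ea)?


Elo update: delta = K * (S - Ea), where S = 0 (loses)
S - Ea = 0 - 0.7597 = -0.7597
Rating change = 20 * -0.7597
= -15.19

-15.19 rating points


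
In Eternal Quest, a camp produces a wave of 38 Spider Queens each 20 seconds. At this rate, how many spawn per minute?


Spawns per minute = count * (60 / interval)
= 38 * (60 / 20)
= 38 * 3.0
= 114.0

114.0 per minute


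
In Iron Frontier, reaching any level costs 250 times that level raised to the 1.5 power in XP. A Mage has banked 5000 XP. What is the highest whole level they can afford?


XP = 250 * level^1.5, so level = (XP / 250)^(1/1.5)
= (5000 / 250)^(1/1.5)
= 20.0^0.6667
= 7.3681
Floor: level = 7

level 7


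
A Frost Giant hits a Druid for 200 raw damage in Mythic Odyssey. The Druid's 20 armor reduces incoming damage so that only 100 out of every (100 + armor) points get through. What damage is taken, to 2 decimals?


actual = 200 * 100 / (100 + 20)
= 200 * 100 / 120
= 20000 / 120
= 166.67

166.67 damage


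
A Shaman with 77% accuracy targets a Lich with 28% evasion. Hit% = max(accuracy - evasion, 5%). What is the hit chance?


accuracy - evasion = 77 - 28 = 49
Apply floor: max(49, 5) = 49
Hit chance = 49%

49%


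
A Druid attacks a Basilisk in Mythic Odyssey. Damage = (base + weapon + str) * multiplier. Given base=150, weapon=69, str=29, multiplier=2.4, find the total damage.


Sum base + weapon + str = 150 + 69 + 29 = 248
Multiply by 2.4:
248 * 2.4 = 595.2

595.2 damage


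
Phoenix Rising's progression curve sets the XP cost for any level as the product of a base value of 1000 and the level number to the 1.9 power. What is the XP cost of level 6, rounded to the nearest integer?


XP = 1000 * level^1.9
Substitute level = 6:
XP = 1000 * 6^1.9
= 1000 * 30.0945
= 30095

30095 XP


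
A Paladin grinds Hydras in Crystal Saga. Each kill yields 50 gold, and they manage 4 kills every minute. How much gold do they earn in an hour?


Gold per minute = 50 * 4 = 200
Gold per hour = 200 * 60 = 12000

12000 gold/hour


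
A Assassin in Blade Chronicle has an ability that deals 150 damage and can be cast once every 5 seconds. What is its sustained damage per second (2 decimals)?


DPS = damage / cooldown
= 150 / 5
= 30.00

30.00 DPS


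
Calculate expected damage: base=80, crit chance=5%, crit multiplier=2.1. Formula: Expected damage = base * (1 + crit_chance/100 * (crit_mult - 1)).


E[dmg] = base * (1 + crit_chance * (crit_mult - 1))
cc as decimal = 5/100 = 0.05
cm - 1 = 2.1 - 1 = 1.1
Bonus factor = 0.05 * 1.1 = 0.055
Total multiplier = 1 + 0.055 = 1.055
Expected damage = 80 * 1.055 = 84.40

84.40 damage


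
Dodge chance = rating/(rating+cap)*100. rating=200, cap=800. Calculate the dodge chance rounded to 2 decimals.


dodge% = 200 / (200 + 800) * 100
= 200 / 1000 * 100
= 0.2 * 100
= 20.00%

20.00%


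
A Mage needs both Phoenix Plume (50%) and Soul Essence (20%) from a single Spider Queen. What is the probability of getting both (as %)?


For independent events, P(both) = P(A) * P(B)
= 50% * 20%
= 1000 / 100 %
= 10.0%

10.0%


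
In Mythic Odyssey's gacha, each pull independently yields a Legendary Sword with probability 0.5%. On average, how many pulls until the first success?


Expected pulls for a geometric distribution = 1/p = 100 / rate%
= 100 / 0.5
= 200.0

200.0 pulls


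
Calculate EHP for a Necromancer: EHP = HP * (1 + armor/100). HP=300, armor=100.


EHP = 300 * (1 + 100/100)
= 300 * (1 + 1.0)
= 300 * 2.0
= 600.0

600.0 EHP


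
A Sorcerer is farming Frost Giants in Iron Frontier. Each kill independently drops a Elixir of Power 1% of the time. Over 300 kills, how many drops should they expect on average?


Expected drops = kills * (drop_rate / 100)
= 300 * (1 / 100)
= 300 * 0.01
= 3.0

3.0 drops


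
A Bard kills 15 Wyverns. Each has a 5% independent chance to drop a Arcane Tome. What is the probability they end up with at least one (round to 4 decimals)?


P(at least one) = 1 - P(none) = 1 - (1-p)^n
p = 5/100 = 0.05
1 - p = 0.95
(1 - p)^15 = 0.95^15 = 0.463291
P(at least one) = 1 - 0.463291 = 0.5367

0.5367


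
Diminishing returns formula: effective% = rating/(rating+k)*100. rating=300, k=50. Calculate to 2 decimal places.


effective% = rating / (rating + k) * 100
= 300 / (300 + 50) * 100
= 300 / 350 * 100
= 0.857143 * 100
= 85.71%

85.71%


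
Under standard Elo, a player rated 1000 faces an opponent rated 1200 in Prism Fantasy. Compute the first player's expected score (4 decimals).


Elo expected score: Ea = 1/(1 + 10^((Rb-Ra)/400))
Rb - Ra = 1200 - 1000 = 200
(Rb-Ra)/400 = 200/400 = 0.5
10^0.5 = 3.162278
Ea = 1/(1 + 3.162278) = 1/4.162278 = 0.2403

0.2403


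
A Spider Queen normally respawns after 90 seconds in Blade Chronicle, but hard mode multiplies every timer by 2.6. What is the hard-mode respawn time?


Respawn time = base * multiplier
= 90 * 2.6
= 234.0 seconds

234.0 seconds


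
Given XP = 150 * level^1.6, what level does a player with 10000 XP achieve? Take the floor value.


XP = 150 * level^1.6, so level = (XP / 150)^(1/1.6)
= (10000 / 150)^(1/1.6)
= 66.6667^0.625
= 13.802
Floor: level = 13

level 13


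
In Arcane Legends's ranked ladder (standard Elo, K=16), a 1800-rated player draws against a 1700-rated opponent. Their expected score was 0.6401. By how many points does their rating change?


Elo update: delta = K * (S - Ea), where S = 0.5 (draws)
S - Ea = 0.5 - 0.6401 = -0.1401
Rating change = 16 * -0.1401
= -2.24

-2.24 rating points


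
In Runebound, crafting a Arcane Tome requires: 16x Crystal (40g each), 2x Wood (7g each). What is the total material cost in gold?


Cost breakdown:
  Crystal: 16 * 40 = 640
  Wood: 2 * 7 = 14
Total = 640 + 14 = 654

654 gold


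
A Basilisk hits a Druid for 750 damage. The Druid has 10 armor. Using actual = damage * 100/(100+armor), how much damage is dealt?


actual = 750 * 100 / (100 + 10)
= 750 * 100 / 110
= 75000 / 110
= 681.82

681.82 damage


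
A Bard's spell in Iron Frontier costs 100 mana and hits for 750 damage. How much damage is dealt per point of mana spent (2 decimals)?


Efficiency = damage / mana
= 750 / 100
= 7.50

7.50 dmg/mana


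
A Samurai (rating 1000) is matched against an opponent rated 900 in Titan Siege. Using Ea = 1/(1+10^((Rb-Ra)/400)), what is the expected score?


Elo expected score: Ea = 1/(1 + 10^((Rb-Ra)/400))
Rb - Ra = 900 - 1000 = -100
(Rb-Ra)/400 = -100/400 = -0.25
10^-0.25 = 0.562341
Ea = 1/(1 + 0.562341) = 1/1.562341 = 0.6401

0.6401


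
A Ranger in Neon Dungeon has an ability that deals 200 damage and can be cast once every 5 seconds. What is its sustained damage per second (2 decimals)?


DPS = damage / cooldown
= 200 / 5
= 40.00

40.00 DPS


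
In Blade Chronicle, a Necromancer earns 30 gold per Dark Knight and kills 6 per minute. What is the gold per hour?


Gold per minute = 30 * 6 = 180
Gold per hour = 180 * 60 = 10800

10800 gold/hour


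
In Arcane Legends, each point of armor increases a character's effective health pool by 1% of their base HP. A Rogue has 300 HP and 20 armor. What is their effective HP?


EHP = 300 * (1 + 20/100)
= 300 * (1 + 0.2)
= 300 * 1.2
= 360.0

360.0 EHP


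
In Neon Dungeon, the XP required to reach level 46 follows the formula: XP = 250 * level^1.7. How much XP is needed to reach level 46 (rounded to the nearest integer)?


XP = 250 * level^1.7
Substitute level = 46:
XP = 250 * 46^1.7
= 250 * 670.9472
= 167737

167737 XP


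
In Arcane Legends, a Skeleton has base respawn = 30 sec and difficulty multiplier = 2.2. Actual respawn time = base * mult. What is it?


Respawn time = base * multiplier
= 30 * 2.2
= 66.0 seconds

66.0 seconds


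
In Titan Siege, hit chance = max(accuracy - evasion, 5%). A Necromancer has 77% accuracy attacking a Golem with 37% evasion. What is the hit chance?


accuracy - evasion = 77 - 37 = 40
Apply floor: max(40, 5) = 40
Hit chance = 40%

40%


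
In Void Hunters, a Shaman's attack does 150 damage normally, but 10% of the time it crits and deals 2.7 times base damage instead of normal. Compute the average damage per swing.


E[dmg] = base * (1 + crit_chance * (crit_mult - 1))
cc as decimal = 10/100 = 0.1
cm - 1 = 2.7 - 1 = 1.7
Bonus factor = 0.1 * 1.7 = 0.17
Total multiplier = 1 + 0.17 = 1.17
Expected damage = 150 * 1.17 = 175.50

175.50 damage


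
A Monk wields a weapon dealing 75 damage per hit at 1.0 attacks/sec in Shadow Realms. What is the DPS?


DPS = damage * attack_speed
= 75 * 1.0
= 75.0

75.0 DPS


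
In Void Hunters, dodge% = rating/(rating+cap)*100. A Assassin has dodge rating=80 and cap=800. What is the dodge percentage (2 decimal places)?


dodge% = 80 / (80 + 800) * 100
= 80 / 880 * 100
= 0.090909 * 100
= 9.09%

9.09%


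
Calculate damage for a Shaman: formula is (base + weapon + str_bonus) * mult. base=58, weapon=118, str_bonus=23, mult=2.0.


Sum base + weapon + str = 58 + 118 + 23 = 199
Multiply by 2.0:
199 * 2.0 = 398.0

398.0 damage


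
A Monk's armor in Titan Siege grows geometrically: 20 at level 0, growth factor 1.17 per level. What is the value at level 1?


value = base * growth^level
= 20 * 1.17^1
= 20 * 1.17
= 23.40

23.40 armor


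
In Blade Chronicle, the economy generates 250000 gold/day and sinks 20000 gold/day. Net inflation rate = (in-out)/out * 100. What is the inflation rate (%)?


Net gold = 250000 - 20000 = 230000
Inflation rate = net / sunk * 100 = 230000 / 20000 * 100
= 11.5 * 100
= 1150.00%

1150.00%


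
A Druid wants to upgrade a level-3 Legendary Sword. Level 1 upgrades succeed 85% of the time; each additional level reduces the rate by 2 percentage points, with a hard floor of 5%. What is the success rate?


raw_rate = 85 - 2 * (3 - 1)
= 85 - 2 * 2
= 85 - 4
= 81
Apply floor: max(81, 5) = 81%

81%


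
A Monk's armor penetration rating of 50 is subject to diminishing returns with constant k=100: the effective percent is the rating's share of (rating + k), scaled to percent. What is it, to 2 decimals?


effective% = rating / (rating + k) * 100
= 50 / (50 + 100) * 100
= 50 / 150 * 100
= 0.333333 * 100
= 33.33%

33.33%


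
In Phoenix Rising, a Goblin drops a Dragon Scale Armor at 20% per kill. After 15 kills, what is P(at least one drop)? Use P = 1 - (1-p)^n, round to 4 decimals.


P(at least one) = 1 - P(none) = 1 - (1-p)^n
p = 20/100 = 0.2
1 - p = 0.8
(1 - p)^15 = 0.8^15 = 0.035184
P(at least one) = 1 - 0.035184 = 0.9648

0.9648


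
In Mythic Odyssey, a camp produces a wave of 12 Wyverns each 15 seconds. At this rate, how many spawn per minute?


Spawns per minute = count * (60 / interval)
= 12 * (60 / 15)
= 12 * 4.0
= 48.0

48.0 per minute


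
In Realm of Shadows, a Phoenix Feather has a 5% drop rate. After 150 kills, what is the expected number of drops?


Expected drops = kills * (drop_rate / 100)
= 150 * (5 / 100)
= 150 * 0.05
= 7.5

7.5 drops


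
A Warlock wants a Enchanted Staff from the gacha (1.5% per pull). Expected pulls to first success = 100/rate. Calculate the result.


Expected pulls for a geometric distribution = 1/p = 100 / rate%
= 100 / 1.5
= 66.67

66.67 pulls


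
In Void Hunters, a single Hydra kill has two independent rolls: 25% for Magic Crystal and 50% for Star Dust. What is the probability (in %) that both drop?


For independent events, P(both) = P(A) * P(B)
= 25% * 50%
= 1250 / 100 %
= 12.5%

12.5%


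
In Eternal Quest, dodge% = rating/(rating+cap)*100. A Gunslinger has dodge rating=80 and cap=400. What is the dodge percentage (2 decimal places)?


dodge% = 80 / (80 + 400) * 100
= 80 / 480 * 100
= 0.166667 * 100
= 16.67%

16.67%


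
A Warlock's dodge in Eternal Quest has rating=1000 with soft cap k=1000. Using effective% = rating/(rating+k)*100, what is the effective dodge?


effective% = rating / (rating + k) * 100
= 1000 / (1000 + 1000) * 100
= 1000 / 2000 * 100
= 0.5 * 100
= 50.00%

50.00%
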